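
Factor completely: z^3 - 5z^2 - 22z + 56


Try integer roots (divisors of 56). z=2: p(2)=0.
Divide out (z - 2): quotient is z^2 - 3z - 28.
Factor the quadratic: (z + 4)(z - 7)
Result: (z - 2)(z + 4)(z - 7)


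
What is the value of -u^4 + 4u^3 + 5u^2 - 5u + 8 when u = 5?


Using direct substitution:
  -1 * (5)^4 = -625
  4 * (5)^3 = 500
  5 * (5)^2 = 125
  -5 * (5)^1 = -25
  constant: 8
Sum = -625 + 500 + 125 - 25 + 8 = -17


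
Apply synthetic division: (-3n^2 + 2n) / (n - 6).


Synthetic division with c = 6. Coefficients: -3, 2, 0
Bring down -3.
  -3 * 6 = -18; -18 + 2 = -16
  -16 * 6 = -96; -96 + 0 = -96
Quotient: -3n - 16, Remainder: -96


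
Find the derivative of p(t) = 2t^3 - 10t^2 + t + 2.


Apply the power rule term by term:
  d/dt(2t^3) = 6t^2
  d/dt(-10t^2) = -20t
  d/dt(t) = 1
  d/dt(2) = 0
p'(t) = 6t^2 - 20t + 1


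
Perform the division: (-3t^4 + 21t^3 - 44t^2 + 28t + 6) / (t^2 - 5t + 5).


(-3t^4 + 21t^3 - 44t^2 + 28t + 6) / (t^2 - 5t + 5)
Step 1: -3t^2 * (t^2 - 5t + 5) = -3t^4 + 15t^3 - 15t^2; subtract.
Step 2: 6t * (t^2 - 5t + 5) = 6t^3 - 30t^2 + 30t; subtract.
Step 3: 1 * (t^2 - 5t + 5) = t^2 - 5t + 5; subtract.
Quotient: -3t^2 + 6t + 1, Remainder: 3t + 1


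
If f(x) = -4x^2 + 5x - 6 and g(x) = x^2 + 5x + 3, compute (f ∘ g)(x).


Substitute g(x) into f:
f(g(x)) = -4*(x^2 + 5x + 3)^2 + 5*(x^2 + 5x + 3) + (-6)
(x^2 + 5x + 3)^2 = x^4 + 10x^3 + 31x^2 + 30x + 9
Expand and combine: -4x^4 - 40x^3 - 119x^2 - 95x - 27


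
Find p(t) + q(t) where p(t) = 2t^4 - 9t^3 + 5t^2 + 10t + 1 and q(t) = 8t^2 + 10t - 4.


Align terms by degree and add:
  2t^4 - 9t^3 + 5t^2 + 10t + 1
+ 8t^2 + 10t - 4
= 2t^4 - 9t^3 + 13t^2 + 20t - 3


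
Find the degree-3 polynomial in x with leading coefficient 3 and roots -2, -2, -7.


p(x) = 3(x + 2)(x + 2)(x + 7)
Expand: 3x^3 + 33x^2 + 96x + 84


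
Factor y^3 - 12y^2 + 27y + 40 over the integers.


Try integer roots (divisors of 40). y=-1: p(-1)=0.
Divide out (y + 1): quotient is y^2 - 13y + 40.
Factor the quadratic: (y - 5)(y - 8)
Result: (y + 1)(y - 5)(y - 8)


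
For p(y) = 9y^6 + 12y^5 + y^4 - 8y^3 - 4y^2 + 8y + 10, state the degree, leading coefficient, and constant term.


Highest power of y is 6, with coefficient 9. Constant term is 10.
Degree = 6, leading coefficient = 9, constant term = 10


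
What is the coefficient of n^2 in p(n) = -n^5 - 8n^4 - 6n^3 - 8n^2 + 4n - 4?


Read off the coefficient of n^2: -8


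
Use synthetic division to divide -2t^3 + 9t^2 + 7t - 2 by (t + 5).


Synthetic division with c = -5. Coefficients: -2, 9, 7, -2
Bring down -2.
  -2 * -5 = 10; 10 + 9 = 19
  19 * -5 = -95; -95 + 7 = -88
  -88 * -5 = 440; 440 - 2 = 438
Quotient: -2t^2 + 19t - 88, Remainder: 438


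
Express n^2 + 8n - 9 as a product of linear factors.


Roots satisfy r1 + r2 = -b/a = -8 and r1*r2 = c/a = -9.
So r1 = -9, r2 = 1.
n^2 + 8n - 9 = (n - r1)(n - r2) = (n + 9)(n - 1)


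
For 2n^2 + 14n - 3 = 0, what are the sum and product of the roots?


For an^2+bn+c=0: sum = -b/a, product = c/a.
a=2, b=14, c=-3
Sum = -(14)/2 = -7
Product = (-3)/2 = -3/2


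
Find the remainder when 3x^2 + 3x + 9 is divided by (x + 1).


By the Remainder Theorem, the remainder equals p(-1):
  3*(-1)^2 = 3
  3*(-1)^1 = -3
  constant: 9
Sum: 3 - 3 + 9 = 9


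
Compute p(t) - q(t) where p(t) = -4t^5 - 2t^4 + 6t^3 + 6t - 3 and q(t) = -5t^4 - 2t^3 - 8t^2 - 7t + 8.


Distribute the minus sign:
  (-4t^5 - 2t^4 + 6t^3 + 6t - 3)
- (-5t^4 - 2t^3 - 8t^2 - 7t + 8)
Negate second polynomial: 5t^4 + 2t^3 + 8t^2 + 7t - 8
Add: -4t^5 + 3t^4 + 8t^3 + 8t^2 + 13t - 11


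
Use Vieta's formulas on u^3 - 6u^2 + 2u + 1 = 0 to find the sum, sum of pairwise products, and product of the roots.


Monic cubic u^3+bu^2+cu+d=0: sum=-b, pairwise sum=c, product=-d.
b=-6, c=2, d=1
r1+r2+r3 = 6
r1r2+r1r3+r2r3 = 2
r1r2r3 = -1


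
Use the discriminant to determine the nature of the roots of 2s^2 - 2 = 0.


D = b^2 - 4ac = (0)^2 - 4(2)(-2) = 0 + 16 = 16
Since D > 0: two distinct rational roots


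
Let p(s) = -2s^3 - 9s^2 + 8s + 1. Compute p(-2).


Using direct substitution:
  -2 * (-2)^3 = 16
  -9 * (-2)^2 = -36
  8 * (-2)^1 = -16
  constant: 1
Sum = 16 - 36 - 16 + 1 = -35


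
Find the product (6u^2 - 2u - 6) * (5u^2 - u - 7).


Distribute each term of the first polynomial:
  (6u^2)(5u^2 - u - 7) = 30u^4 - 6u^3 - 42u^2
  (-2u)(5u^2 - u - 7) = -10u^3 + 2u^2 + 14u
  (-6)(5u^2 - u - 7) = -30u^2 + 6u + 42
Sum: 30u^4 - 16u^3 - 70u^2 + 20u + 42


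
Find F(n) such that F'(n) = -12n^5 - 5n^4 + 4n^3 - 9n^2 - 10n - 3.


Reverse power rule on each term:
  ∫ -12n^5 dn = -2n^6
  ∫ -5n^4 dn = -n^5
  ∫ 4n^3 dn = n^4
  ∫ -9n^2 dn = -3n^3
  ∫ -10n dn = -5n^2
  ∫ -3 dn = -3n
F(n) = -2n^6 - n^5 + n^4 - 3n^3 - 5n^2 - 3n + C


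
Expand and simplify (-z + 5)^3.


Expand (-z + 5)^3 by repeated multiplication:
  (-z + 5)^2 = z^2 - 10z + 25
= -z^3 + 15z^2 - 75z + 125


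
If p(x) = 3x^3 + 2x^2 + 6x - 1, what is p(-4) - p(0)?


p(-4) = -185
p(0) = -1
p(-4) - p(0) = -185 + 1 = -184


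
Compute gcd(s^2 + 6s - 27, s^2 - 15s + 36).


Factor each:
  s^2 + 6s - 27 = (s - 3)(s + 9)
  s^2 - 15s + 36 = (s - 3)(s - 12)
Common monic factor: s - 3


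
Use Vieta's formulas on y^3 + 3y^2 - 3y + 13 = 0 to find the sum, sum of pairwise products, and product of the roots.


Monic cubic y^3+by^2+cy+d=0: sum=-b, pairwise sum=c, product=-d.
b=3, c=-3, d=13
r1+r2+r3 = -3
r1r2+r1r3+r2r3 = -3
r1r2r3 = -13


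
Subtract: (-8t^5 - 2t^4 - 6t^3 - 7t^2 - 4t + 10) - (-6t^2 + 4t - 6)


Distribute the minus sign:
  (-8t^5 - 2t^4 - 6t^3 - 7t^2 - 4t + 10)
- (-6t^2 + 4t - 6)
Negate second polynomial: 6t^2 - 4t + 6
Add: -8t^5 - 2t^4 - 6t^3 - t^2 - 8t + 16


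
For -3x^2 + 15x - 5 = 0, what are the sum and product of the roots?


For ax^2+bx+c=0: sum = -b/a, product = c/a.
a=-3, b=15, c=-5
Sum = -(15)/-3 = 5
Product = (-5)/-3 = 5/3


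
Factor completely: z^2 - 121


Roots satisfy r1 + r2 = -b/a = 0 and r1*r2 = c/a = -121.
So r1 = -11, r2 = 11.
z^2 - 121 = (z - r1)(z - r2) = (z + 11)(z - 11)


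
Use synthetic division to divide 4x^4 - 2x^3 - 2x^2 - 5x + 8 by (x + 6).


Synthetic division with c = -6. Coefficients: 4, -2, -2, -5, 8
Bring down 4.
  4 * -6 = -24; -24 - 2 = -26
  -26 * -6 = 156; 156 - 2 = 154
  154 * -6 = -924; -924 - 5 = -929
  -929 * -6 = 5574; 5574 + 8 = 5582
Quotient: 4x^3 - 26x^2 + 154x - 929, Remainder: 5582


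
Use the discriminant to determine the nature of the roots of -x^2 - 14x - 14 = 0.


D = b^2 - 4ac = (-14)^2 - 4(-1)(-14) = 196 - 56 = 140
Since D > 0: two distinct irrational roots


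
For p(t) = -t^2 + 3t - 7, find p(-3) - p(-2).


p(-3) = -25
p(-2) = -17
p(-3) - p(-2) = -25 + 17 = -8


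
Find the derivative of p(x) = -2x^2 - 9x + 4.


Apply the power rule term by term:
  d/dx(-2x^2) = -4x
  d/dx(-9x) = -9
  d/dx(4) = 0
p'(x) = -4x - 9


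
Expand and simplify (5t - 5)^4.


Expand (5t - 5)^4 by repeated multiplication:
  (5t - 5)^2 = 25t^2 - 50t + 25
  (5t - 5)^3 = 125t^3 - 375t^2 + 375t - 125
= 625t^4 - 2500t^3 + 3750t^2 - 2500t + 625


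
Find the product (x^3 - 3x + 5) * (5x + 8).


Distribute each term of the first polynomial:
  (x^3)(5x + 8) = 5x^4 + 8x^3
  (-3x)(5x + 8) = -15x^2 - 24x
  (5)(5x + 8) = 25x + 40
Sum: 5x^4 + 8x^3 - 15x^2 + x + 40


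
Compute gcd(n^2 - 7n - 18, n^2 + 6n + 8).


Factor each:
  n^2 - 7n - 18 = (n + 2)(n - 9)
  n^2 + 6n + 8 = (n + 2)(n + 4)
Common monic factor: n + 2


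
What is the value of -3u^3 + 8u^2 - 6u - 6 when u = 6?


Using direct substitution:
  -3 * (6)^3 = -648
  8 * (6)^2 = 288
  -6 * (6)^1 = -36
  constant: -6
Sum = -648 + 288 - 36 - 6 = -402


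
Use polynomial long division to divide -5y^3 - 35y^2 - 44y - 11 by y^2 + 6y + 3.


(-5y^3 - 35y^2 - 44y - 11) / (y^2 + 6y + 3)
Step 1: -5y * (y^2 + 6y + 3) = -5y^3 - 30y^2 - 15y; subtract.
Step 2: -5 * (y^2 + 6y + 3) = -5y^2 - 30y - 15; subtract.
Quotient: -5y - 5, Remainder: y + 4


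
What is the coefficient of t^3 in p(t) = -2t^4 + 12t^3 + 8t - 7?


Read off the coefficient of t^3: 12


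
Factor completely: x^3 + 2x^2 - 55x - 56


Try integer roots (divisors of -56). x=-8: p(-8)=0.
Divide out (x + 8): quotient is x^2 - 6x - 7.
Factor the quadratic: (x + 1)(x - 7)
Result: (x + 8)(x + 1)(x - 7)


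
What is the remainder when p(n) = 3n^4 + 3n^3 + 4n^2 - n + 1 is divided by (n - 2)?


By the Remainder Theorem, the remainder equals p(2):
  3*(2)^4 = 48
  3*(2)^3 = 24
  4*(2)^2 = 16
  -1*(2)^1 = -2
  constant: 1
Sum: 48 + 24 + 16 - 2 + 1 = 87


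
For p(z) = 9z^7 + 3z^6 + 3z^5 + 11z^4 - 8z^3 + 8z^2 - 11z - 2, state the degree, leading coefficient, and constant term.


Highest power of z is 7, with coefficient 9. Constant term is -2.
Degree = 7, leading coefficient = 9, constant term = -2


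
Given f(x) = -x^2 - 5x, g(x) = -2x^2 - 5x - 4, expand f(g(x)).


Substitute g(x) into f:
f(g(x)) = -1*(-2x^2 - 5x - 4)^2 + (-5)*(-2x^2 - 5x - 4)
(-2x^2 - 5x - 4)^2 = 4x^4 + 20x^3 + 41x^2 + 40x + 16
Expand and combine: -4x^4 - 20x^3 - 31x^2 - 15x + 4


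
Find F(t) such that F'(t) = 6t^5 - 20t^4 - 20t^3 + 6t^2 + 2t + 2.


Reverse power rule on each term:
  ∫ 6t^5 dt = t^6
  ∫ -20t^4 dt = -4t^5
  ∫ -20t^3 dt = -5t^4
  ∫ 6t^2 dt = 2t^3
  ∫ 2t dt = t^2
  ∫ 2 dt = 2t
F(t) = t^6 - 4t^5 - 5t^4 + 2t^3 + t^2 + 2t + C


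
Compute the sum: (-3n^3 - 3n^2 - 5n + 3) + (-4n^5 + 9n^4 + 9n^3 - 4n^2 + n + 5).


Align terms by degree and add:
  -3n^3 - 3n^2 - 5n + 3
  -4n^5 + 9n^4 + 9n^3 - 4n^2 + n + 5
= -4n^5 + 9n^4 + 6n^3 - 7n^2 - 4n + 8


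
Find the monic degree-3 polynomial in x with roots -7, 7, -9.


p(x) = (x + 7)(x - 7)(x + 9)
Expand: x^3 + 9x^2 - 49x - 441


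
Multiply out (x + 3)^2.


Expand (x + 3)^2 by repeated multiplication:
= x^2 + 6x + 9


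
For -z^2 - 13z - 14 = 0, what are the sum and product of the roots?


For az^2+bz+c=0: sum = -b/a, product = c/a.
a=-1, b=-13, c=-14
Sum = -(-13)/-1 = -13
Product = (-14)/-1 = 14


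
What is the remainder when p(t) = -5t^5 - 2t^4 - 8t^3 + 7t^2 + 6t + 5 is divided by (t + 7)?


By the Remainder Theorem, the remainder equals p(-7):
  -5*(-7)^5 = 84035
  -2*(-7)^4 = -4802
  -8*(-7)^3 = 2744
  7*(-7)^2 = 343
  6*(-7)^1 = -42
  constant: 5
Sum: 84035 - 4802 + 2744 + 343 - 42 + 5 = 82283


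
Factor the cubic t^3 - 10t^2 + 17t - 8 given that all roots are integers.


Try integer roots (divisors of -8). t=8: p(8)=0.
Divide out (t - 8): quotient is t^2 - 2t + 1.
Factor the quadratic: (t - 1)(t - 1)
Result: (t - 8)(t - 1)(t - 1)


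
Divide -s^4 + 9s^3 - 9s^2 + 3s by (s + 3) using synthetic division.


Synthetic division with c = -3. Coefficients: -1, 9, -9, 3, 0
Bring down -1.
  -1 * -3 = 3; 3 + 9 = 12
  12 * -3 = -36; -36 - 9 = -45
  -45 * -3 = 135; 135 + 3 = 138
  138 * -3 = -414; -414 + 0 = -414
Quotient: -s^3 + 12s^2 - 45s + 138, Remainder: -414


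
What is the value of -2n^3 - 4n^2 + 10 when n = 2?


Using direct substitution:
  -2 * (2)^3 = -16
  -4 * (2)^2 = -16
  0 * (2)^1 = 0
  constant: 10
Sum = -16 - 16 + 0 + 10 = -22


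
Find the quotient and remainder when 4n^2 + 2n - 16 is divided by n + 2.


(4n^2 + 2n - 16) / (n + 2)
Step 1: 4n * (n + 2) = 4n^2 + 8n; subtract.
Step 2: -6 * (n + 2) = -6n - 12; subtract.
Quotient: 4n - 6, Remainder: -4


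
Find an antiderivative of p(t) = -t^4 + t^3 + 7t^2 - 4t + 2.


Reverse power rule on each term:
  ∫ -t^4 dt = -(1/5)t^5
  ∫ t^3 dt = (1/4)t^4
  ∫ 7t^2 dt = (7/3)t^3
  ∫ -4t dt = -2t^2
  ∫ 2 dt = 2t
F(t) = -(1/5)t^5 + (1/4)t^4 + (7/3)t^3 - 2t^2 + 2t + C


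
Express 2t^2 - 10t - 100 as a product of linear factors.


Roots satisfy r1 + r2 = -b/a = 5 and r1*r2 = c/a = -50.
So r1 = -5, r2 = 10.
2t^2 - 10t - 100 = 2(t - r1)(t - r2) = 2(t + 5)(t - 10)


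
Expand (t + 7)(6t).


Distribute each term of the first polynomial:
  (t)(6t) = 6t^2
  (7)(6t) = 42t
Sum: 6t^2 + 42t


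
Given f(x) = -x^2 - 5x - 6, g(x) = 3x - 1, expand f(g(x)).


Substitute g(x) into f:
f(g(x)) = -1*(3x - 1)^2 + (-5)*(3x - 1) + (-6)
(3x - 1)^2 = 9x^2 - 6x + 1
Expand and combine: -9x^2 - 9x - 2


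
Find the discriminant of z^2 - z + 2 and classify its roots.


D = b^2 - 4ac = (-1)^2 - 4(1)(2) = 1 - 8 = -7
Since D < 0: two complex conjugate roots (no real roots)


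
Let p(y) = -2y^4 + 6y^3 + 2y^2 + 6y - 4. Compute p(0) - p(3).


p(0) = -4
p(3) = 32
p(0) - p(3) = -4 - 32 = -36


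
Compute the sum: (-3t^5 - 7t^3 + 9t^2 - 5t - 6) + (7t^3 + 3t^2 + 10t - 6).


Align terms by degree and add:
  -3t^5 - 7t^3 + 9t^2 - 5t - 6
+ 7t^3 + 3t^2 + 10t - 6
= -3t^5 + 12t^2 + 5t - 12


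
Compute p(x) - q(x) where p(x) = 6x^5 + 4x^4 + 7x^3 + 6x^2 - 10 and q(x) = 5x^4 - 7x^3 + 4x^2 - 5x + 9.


Distribute the minus sign:
  (6x^5 + 4x^4 + 7x^3 + 6x^2 - 10)
- (5x^4 - 7x^3 + 4x^2 - 5x + 9)
Negate second polynomial: -5x^4 + 7x^3 - 4x^2 + 5x - 9
Add: 6x^5 - x^4 + 14x^3 + 2x^2 + 5x - 19


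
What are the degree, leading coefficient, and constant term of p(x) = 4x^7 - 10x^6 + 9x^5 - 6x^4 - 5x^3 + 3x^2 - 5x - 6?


Highest power of x is 7, with coefficient 4. Constant term is -6.
Degree = 7, leading coefficient = 4, constant term = -6


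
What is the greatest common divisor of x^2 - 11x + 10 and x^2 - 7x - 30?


Factor each:
  x^2 - 11x + 10 = (x - 10)(x - 1)
  x^2 - 7x - 30 = (x - 10)(x + 3)
Common monic factor: x - 10


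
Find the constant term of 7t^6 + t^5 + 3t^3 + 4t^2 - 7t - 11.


Read off the constant term: -11


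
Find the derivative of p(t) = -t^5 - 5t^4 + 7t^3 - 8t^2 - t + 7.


Apply the power rule term by term:
  d/dt(-t^5) = -5t^4
  d/dt(-5t^4) = -20t^3
  d/dt(7t^3) = 21t^2
  d/dt(-8t^2) = -16t
  d/dt(-t) = -1
  d/dt(7) = 0
p'(t) = -5t^4 - 20t^3 + 21t^2 - 16t - 1


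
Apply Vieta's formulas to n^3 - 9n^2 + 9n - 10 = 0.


Monic cubic n^3+bn^2+cn+d=0: sum=-b, pairwise sum=c, product=-d.
b=-9, c=9, d=-10
r1+r2+r3 = 9
r1r2+r1r3+r2r3 = 9
r1r2r3 = 10


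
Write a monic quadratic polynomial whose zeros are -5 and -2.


p(n) = (n + 5)(n + 2)
Expand: n^2 + 7n + 10


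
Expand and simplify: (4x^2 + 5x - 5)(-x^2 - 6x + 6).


Distribute each term of the first polynomial:
  (4x^2)(-x^2 - 6x + 6) = -4x^4 - 24x^3 + 24x^2
  (5x)(-x^2 - 6x + 6) = -5x^3 - 30x^2 + 30x
  (-5)(-x^2 - 6x + 6) = 5x^2 + 30x - 30
Sum: -4x^4 - 29x^3 - x^2 + 60x - 30


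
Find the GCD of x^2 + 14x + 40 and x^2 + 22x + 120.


Factor each:
  x^2 + 14x + 40 = (x + 10)(x + 4)
  x^2 + 22x + 120 = (x + 10)(x + 12)
Common monic factor: x + 10


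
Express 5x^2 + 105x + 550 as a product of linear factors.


Roots satisfy r1 + r2 = -b/a = -21 and r1*r2 = c/a = 110.
So r1 = -10, r2 = -11.
5x^2 + 105x + 550 = 5(x - r1)(x - r2) = 5(x + 10)(x + 11)


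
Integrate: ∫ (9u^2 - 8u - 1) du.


Reverse power rule on each term:
  ∫ 9u^2 du = 3u^3
  ∫ -8u du = -4u^2
  ∫ -1 du = -u
F(u) = 3u^3 - 4u^2 - u + C


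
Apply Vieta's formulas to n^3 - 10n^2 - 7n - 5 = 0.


Monic cubic n^3+bn^2+cn+d=0: sum=-b, pairwise sum=c, product=-d.
b=-10, c=-7, d=-5
r1+r2+r3 = 10
r1r2+r1r3+r2r3 = -7
r1r2r3 = 5


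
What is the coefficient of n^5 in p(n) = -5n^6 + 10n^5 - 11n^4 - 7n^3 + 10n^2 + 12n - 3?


Read off the coefficient of n^5: 10


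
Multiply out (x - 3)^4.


Expand (x - 3)^4 by repeated multiplication:
  (x - 3)^2 = x^2 - 6x + 9
  (x - 3)^3 = x^3 - 9x^2 + 27x - 27
= x^4 - 12x^3 + 54x^2 - 108x + 81


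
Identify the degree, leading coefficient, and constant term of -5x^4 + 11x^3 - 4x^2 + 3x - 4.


Highest power of x is 4, with coefficient -5. Constant term is -4.
Degree = 4, leading coefficient = -5, constant term = -4


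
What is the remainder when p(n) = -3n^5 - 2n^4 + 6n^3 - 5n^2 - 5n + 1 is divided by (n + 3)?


By the Remainder Theorem, the remainder equals p(-3):
  -3*(-3)^5 = 729
  -2*(-3)^4 = -162
  6*(-3)^3 = -162
  -5*(-3)^2 = -45
  -5*(-3)^1 = 15
  constant: 1
Sum: 729 - 162 - 162 - 45 + 15 + 1 = 376


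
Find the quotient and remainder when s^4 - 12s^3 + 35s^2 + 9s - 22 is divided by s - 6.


(s^4 - 12s^3 + 35s^2 + 9s - 22) / (s - 6)
Step 1: s^3 * (s - 6) = s^4 - 6s^3; subtract.
Step 2: -6s^2 * (s - 6) = -6s^3 + 36s^2; subtract.
Step 3: -s * (s - 6) = -s^2 + 6s; subtract.
Step 4: 3 * (s - 6) = 3s - 18; subtract.
Quotient: s^3 - 6s^2 - s + 3, Remainder: -4


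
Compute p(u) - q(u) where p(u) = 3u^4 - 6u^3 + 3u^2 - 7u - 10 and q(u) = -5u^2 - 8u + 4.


Distribute the minus sign:
  (3u^4 - 6u^3 + 3u^2 - 7u - 10)
- (-5u^2 - 8u + 4)
Negate second polynomial: 5u^2 + 8u - 4
Add: 3u^4 - 6u^3 + 8u^2 + u - 14


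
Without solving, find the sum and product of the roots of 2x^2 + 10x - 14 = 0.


For ax^2+bx+c=0: sum = -b/a, product = c/a.
a=2, b=10, c=-14
Sum = -(10)/2 = -5
Product = (-14)/2 = -7


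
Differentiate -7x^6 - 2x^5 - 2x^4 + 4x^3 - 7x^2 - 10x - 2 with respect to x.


Apply the power rule term by term:
  d/dx(-7x^6) = -42x^5
  d/dx(-2x^5) = -10x^4
  d/dx(-2x^4) = -8x^3
  d/dx(4x^3) = 12x^2
  d/dx(-7x^2) = -14x
  d/dx(-10x) = -10
  d/dx(-2) = 0
p'(x) = -42x^5 - 10x^4 - 8x^3 + 12x^2 - 14x - 10


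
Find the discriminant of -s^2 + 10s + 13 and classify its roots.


D = b^2 - 4ac = (10)^2 - 4(-1)(13) = 100 + 52 = 152
Since D > 0: two distinct irrational roots


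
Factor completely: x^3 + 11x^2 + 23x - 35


Try integer roots (divisors of -35). x=1: p(1)=0.
Divide out (x - 1): quotient is x^2 + 12x + 35.
Factor the quadratic: (x + 7)(x + 5)
Result: (x - 1)(x + 7)(x + 5)


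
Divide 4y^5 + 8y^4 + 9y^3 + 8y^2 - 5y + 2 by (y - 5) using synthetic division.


Synthetic division with c = 5. Coefficients: 4, 8, 9, 8, -5, 2
Bring down 4.
  4 * 5 = 20; 20 + 8 = 28
  28 * 5 = 140; 140 + 9 = 149
  149 * 5 = 745; 745 + 8 = 753
  753 * 5 = 3765; 3765 - 5 = 3760
  3760 * 5 = 18800; 18800 + 2 = 18802
Quotient: 4y^4 + 28y^3 + 149y^2 + 753y + 3760, Remainder: 18802


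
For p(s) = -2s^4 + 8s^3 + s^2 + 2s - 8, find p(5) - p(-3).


p(5) = -223
p(-3) = -383
p(5) - p(-3) = -223 + 383 = 160


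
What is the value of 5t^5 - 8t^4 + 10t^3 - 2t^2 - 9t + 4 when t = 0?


Using direct substitution:
  5 * (0)^5 = 0
  -8 * (0)^4 = 0
  10 * (0)^3 = 0
  -2 * (0)^2 = 0
  -9 * (0)^1 = 0
  constant: 4
Sum = 0 + 0 + 0 + 0 + 0 + 4 = 4


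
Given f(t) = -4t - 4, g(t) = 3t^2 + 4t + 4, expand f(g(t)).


Substitute g(t) into f:
f(g(t)) = -4*(3t^2 + 4t + 4) + (-4)
Expand and combine: -12t^2 - 16t - 20


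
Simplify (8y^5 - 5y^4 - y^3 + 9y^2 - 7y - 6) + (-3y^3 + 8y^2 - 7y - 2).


Align terms by degree and add:
  8y^5 - 5y^4 - y^3 + 9y^2 - 7y - 6
  -3y^3 + 8y^2 - 7y - 2
= 8y^5 - 5y^4 - 4y^3 + 17y^2 - 14y - 8


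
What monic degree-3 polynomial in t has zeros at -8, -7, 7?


p(t) = (t + 8)(t + 7)(t - 7)
Expand: t^3 + 8t^2 - 49t - 392


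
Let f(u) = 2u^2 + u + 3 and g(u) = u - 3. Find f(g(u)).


Substitute g(u) into f:
f(g(u)) = 2*(u - 3)^2 + 1*(u - 3) + 3
(u - 3)^2 = u^2 - 6u + 9
Expand and combine: 2u^2 - 11u + 18


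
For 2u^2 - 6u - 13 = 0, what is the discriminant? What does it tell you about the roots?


D = b^2 - 4ac = (-6)^2 - 4(2)(-13) = 36 + 104 = 140
Since D > 0: two distinct irrational roots


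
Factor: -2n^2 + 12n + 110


Roots satisfy r1 + r2 = -b/a = 6 and r1*r2 = c/a = -55.
So r1 = 11, r2 = -5.
-2n^2 + 12n + 110 = -2(n - r1)(n - r2) = -2(n - 11)(n + 5)


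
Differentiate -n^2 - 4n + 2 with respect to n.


Apply the power rule term by term:
  d/dn(-n^2) = -2n
  d/dn(-4n) = -4
  d/dn(2) = 0
p'(n) = -2n - 4


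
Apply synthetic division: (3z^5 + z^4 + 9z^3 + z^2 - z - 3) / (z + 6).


Synthetic division with c = -6. Coefficients: 3, 1, 9, 1, -1, -3
Bring down 3.
  3 * -6 = -18; -18 + 1 = -17
  -17 * -6 = 102; 102 + 9 = 111
  111 * -6 = -666; -666 + 1 = -665
  -665 * -6 = 3990; 3990 - 1 = 3989
  3989 * -6 = -23934; -23934 - 3 = -23937
Quotient: 3z^4 - 17z^3 + 111z^2 - 665z + 3989, Remainder: -23937


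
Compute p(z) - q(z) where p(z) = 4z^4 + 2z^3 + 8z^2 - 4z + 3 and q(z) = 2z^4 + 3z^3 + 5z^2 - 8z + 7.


Distribute the minus sign:
  (4z^4 + 2z^3 + 8z^2 - 4z + 3)
- (2z^4 + 3z^3 + 5z^2 - 8z + 7)
Negate second polynomial: -2z^4 - 3z^3 - 5z^2 + 8z - 7
Add: 2z^4 - z^3 + 3z^2 + 4z - 4


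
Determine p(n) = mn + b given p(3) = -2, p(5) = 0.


p(n) = mn + b. Using p(3)=-2, p(5)=0:
m = (-2)/(3 - 5) = -2/-2 = 1
b = -2 - m*(3) = -2 - 3 = -5
p(n) = n - 5


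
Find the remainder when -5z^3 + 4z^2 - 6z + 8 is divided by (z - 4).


By the Remainder Theorem, the remainder equals p(4):
  -5*(4)^3 = -320
  4*(4)^2 = 64
  -6*(4)^1 = -24
  constant: 8
Sum: -320 + 64 - 24 + 8 = -272


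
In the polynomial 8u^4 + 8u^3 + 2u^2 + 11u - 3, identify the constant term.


Read off the constant term: -3


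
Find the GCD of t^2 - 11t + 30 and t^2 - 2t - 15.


Factor each:
  t^2 - 11t + 30 = (t - 5)(t - 6)
  t^2 - 2t - 15 = (t - 5)(t + 3)
Common monic factor: t - 5


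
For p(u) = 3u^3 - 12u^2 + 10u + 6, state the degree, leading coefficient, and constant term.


Highest power of u is 3, with coefficient 3. Constant term is 6.
Degree = 3, leading coefficient = 3, constant term = 6


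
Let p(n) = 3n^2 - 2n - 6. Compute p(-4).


Using direct substitution:
  3 * (-4)^2 = 48
  -2 * (-4)^1 = 8
  constant: -6
Sum = 48 + 8 - 6 = 50


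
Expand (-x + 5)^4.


Expand (-x + 5)^4 by repeated multiplication:
  (-x + 5)^2 = x^2 - 10x + 25
  (-x + 5)^3 = -x^3 + 15x^2 - 75x + 125
= x^4 - 20x^3 + 150x^2 - 500x + 625


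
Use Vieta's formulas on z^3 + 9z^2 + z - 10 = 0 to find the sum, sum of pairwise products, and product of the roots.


Monic cubic z^3+bz^2+cz+d=0: sum=-b, pairwise sum=c, product=-d.
b=9, c=1, d=-10
r1+r2+r3 = -9
r1r2+r1r3+r2r3 = 1
r1r2r3 = 10


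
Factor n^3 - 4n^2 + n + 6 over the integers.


Try integer roots (divisors of 6). n=3: p(3)=0.
Divide out (n - 3): quotient is n^2 - n - 2.
Factor the quadratic: (n - 2)(n + 1)
Result: (n - 3)(n - 2)(n + 1)


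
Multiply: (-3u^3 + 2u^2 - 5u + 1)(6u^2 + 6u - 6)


Distribute each term of the first polynomial:
  (-3u^3)(6u^2 + 6u - 6) = -18u^5 - 18u^4 + 18u^3
  (2u^2)(6u^2 + 6u - 6) = 12u^4 + 12u^3 - 12u^2
  (-5u)(6u^2 + 6u - 6) = -30u^3 - 30u^2 + 30u
  (1)(6u^2 + 6u - 6) = 6u^2 + 6u - 6
Sum: -18u^5 - 6u^4 - 36u^2 + 36u - 6


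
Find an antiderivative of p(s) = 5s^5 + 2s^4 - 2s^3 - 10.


Reverse power rule on each term:
  ∫ 5s^5 ds = (5/6)s^6
  ∫ 2s^4 ds = (2/5)s^5
  ∫ -2s^3 ds = -(1/2)s^4
  ∫ -10 ds = -10s
F(s) = (5/6)s^6 + (2/5)s^5 - (1/2)s^4 - 10s + C


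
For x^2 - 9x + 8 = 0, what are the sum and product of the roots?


For ax^2+bx+c=0: sum = -b/a, product = c/a.
a=1, b=-9, c=8
Sum = -(-9)/1 = 9
Product = (8)/1 = 8


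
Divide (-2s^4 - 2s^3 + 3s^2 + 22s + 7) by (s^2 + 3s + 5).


(-2s^4 - 2s^3 + 3s^2 + 22s + 7) / (s^2 + 3s + 5)
Step 1: -2s^2 * (s^2 + 3s + 5) = -2s^4 - 6s^3 - 10s^2; subtract.
Step 2: 4s * (s^2 + 3s + 5) = 4s^3 + 12s^2 + 20s; subtract.
Step 3: 1 * (s^2 + 3s + 5) = s^2 + 3s + 5; subtract.
Quotient: -2s^2 + 4s + 1, Remainder: -s + 2


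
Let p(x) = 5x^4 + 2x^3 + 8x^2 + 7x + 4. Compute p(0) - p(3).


p(0) = 4
p(3) = 556
p(0) - p(3) = 4 - 556 = -552


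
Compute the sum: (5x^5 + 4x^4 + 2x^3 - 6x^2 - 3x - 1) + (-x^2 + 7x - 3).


Align terms by degree and add:
  5x^5 + 4x^4 + 2x^3 - 6x^2 - 3x - 1
  -x^2 + 7x - 3
= 5x^5 + 4x^4 + 2x^3 - 7x^2 + 4x - 4


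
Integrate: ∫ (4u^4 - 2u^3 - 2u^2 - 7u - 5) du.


Reverse power rule on each term:
  ∫ 4u^4 du = (4/5)u^5
  ∫ -2u^3 du = -(1/2)u^4
  ∫ -2u^2 du = -(2/3)u^3
  ∫ -7u du = -(7/2)u^2
  ∫ -5 du = -5u
F(u) = (4/5)u^5 - (1/2)u^4 - (2/3)u^3 - (7/2)u^2 - 5u + C


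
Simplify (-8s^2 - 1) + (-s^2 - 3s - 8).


Align terms by degree and add:
  -8s^2 - 1
  -s^2 - 3s - 8
= -9s^2 - 3s - 9


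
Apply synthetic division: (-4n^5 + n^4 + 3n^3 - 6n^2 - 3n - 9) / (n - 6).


Synthetic division with c = 6. Coefficients: -4, 1, 3, -6, -3, -9
Bring down -4.
  -4 * 6 = -24; -24 + 1 = -23
  -23 * 6 = -138; -138 + 3 = -135
  -135 * 6 = -810; -810 - 6 = -816
  -816 * 6 = -4896; -4896 - 3 = -4899
  -4899 * 6 = -29394; -29394 - 9 = -29403
Quotient: -4n^4 - 23n^3 - 135n^2 - 816n - 4899, Remainder: -29403


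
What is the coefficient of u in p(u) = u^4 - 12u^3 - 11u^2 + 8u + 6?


Read off the coefficient of u: 8


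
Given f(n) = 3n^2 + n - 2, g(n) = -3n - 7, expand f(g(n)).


Substitute g(n) into f:
f(g(n)) = 3*(-3n - 7)^2 + 1*(-3n - 7) + (-2)
(-3n - 7)^2 = 9n^2 + 42n + 49
Expand and combine: 27n^2 + 123n + 138


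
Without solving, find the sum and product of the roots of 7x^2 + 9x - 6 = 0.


For ax^2+bx+c=0: sum = -b/a, product = c/a.
a=7, b=9, c=-6
Sum = -(9)/7 = -9/7
Product = (-6)/7 = -6/7


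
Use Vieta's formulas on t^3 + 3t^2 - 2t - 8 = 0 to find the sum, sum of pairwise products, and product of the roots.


Monic cubic t^3+bt^2+ct+d=0: sum=-b, pairwise sum=c, product=-d.
b=3, c=-2, d=-8
r1+r2+r3 = -3
r1r2+r1r3+r2r3 = -2
r1r2r3 = 8


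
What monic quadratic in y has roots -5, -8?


p(y) = (y + 5)(y + 8)
Expand: y^2 + 13y + 40


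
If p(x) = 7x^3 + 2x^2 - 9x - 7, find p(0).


Using direct substitution:
  7 * (0)^3 = 0
  2 * (0)^2 = 0
  -9 * (0)^1 = 0
  constant: -7
Sum = 0 + 0 + 0 - 7 = -7


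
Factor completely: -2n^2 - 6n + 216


Roots satisfy r1 + r2 = -b/a = -3 and r1*r2 = c/a = -108.
So r1 = 9, r2 = -12.
-2n^2 - 6n + 216 = -2(n - r1)(n - r2) = -2(n - 9)(n + 12)


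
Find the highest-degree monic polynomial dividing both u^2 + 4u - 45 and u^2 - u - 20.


Factor each:
  u^2 + 4u - 45 = (u - 5)(u + 9)
  u^2 - u - 20 = (u - 5)(u + 4)
Common monic factor: u - 5


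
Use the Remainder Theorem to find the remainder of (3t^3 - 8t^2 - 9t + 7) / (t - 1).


By the Remainder Theorem, the remainder equals p(1):
  3*(1)^3 = 3
  -8*(1)^2 = -8
  -9*(1)^1 = -9
  constant: 7
Sum: 3 - 8 - 9 + 7 = -7


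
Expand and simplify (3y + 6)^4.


Expand (3y + 6)^4 by repeated multiplication:
  (3y + 6)^2 = 9y^2 + 36y + 36
  (3y + 6)^3 = 27y^3 + 162y^2 + 324y + 216
= 81y^4 + 648y^3 + 1944y^2 + 2592y + 1296


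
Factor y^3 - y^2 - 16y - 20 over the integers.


Try integer roots (divisors of -20). y=-2: p(-2)=0.
Divide out (y + 2): quotient is y^2 - 3y - 10.
Factor the quadratic: (y + 2)(y - 5)
Result: (y + 2)(y + 2)(y - 5)


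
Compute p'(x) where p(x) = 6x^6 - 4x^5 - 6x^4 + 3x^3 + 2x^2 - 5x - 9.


Apply the power rule term by term:
  d/dx(6x^6) = 36x^5
  d/dx(-4x^5) = -20x^4
  d/dx(-6x^4) = -24x^3
  d/dx(3x^3) = 9x^2
  d/dx(2x^2) = 4x
  d/dx(-5x) = -5
  d/dx(-9) = 0
p'(x) = 36x^5 - 20x^4 - 24x^3 + 9x^2 + 4x - 5


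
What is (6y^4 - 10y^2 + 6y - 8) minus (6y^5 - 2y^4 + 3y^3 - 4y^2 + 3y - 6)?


Distribute the minus sign:
  (6y^4 - 10y^2 + 6y - 8)
- (6y^5 - 2y^4 + 3y^3 - 4y^2 + 3y - 6)
Negate second polynomial: -6y^5 + 2y^4 - 3y^3 + 4y^2 - 3y + 6
Add: -6y^5 + 8y^4 - 3y^3 - 6y^2 + 3y - 2


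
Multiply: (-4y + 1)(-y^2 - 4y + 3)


Distribute each term of the first polynomial:
  (-4y)(-y^2 - 4y + 3) = 4y^3 + 16y^2 - 12y
  (1)(-y^2 - 4y + 3) = -y^2 - 4y + 3
Sum: 4y^3 + 15y^2 - 16y + 3


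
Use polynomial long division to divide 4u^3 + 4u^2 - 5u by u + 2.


(4u^3 + 4u^2 - 5u) / (u + 2)
Step 1: 4u^2 * (u + 2) = 4u^3 + 8u^2; subtract.
Step 2: -4u * (u + 2) = -4u^2 - 8u; subtract.
Step 3: 3 * (u + 2) = 3u + 6; subtract.
Quotient: 4u^2 - 4u + 3, Remainder: -6


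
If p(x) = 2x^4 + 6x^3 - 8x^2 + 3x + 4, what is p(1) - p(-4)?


p(1) = 7
p(-4) = -8
p(1) - p(-4) = 7 + 8 = 15


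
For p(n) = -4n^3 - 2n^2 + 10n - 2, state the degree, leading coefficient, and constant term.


Highest power of n is 3, with coefficient -4. Constant term is -2.
Degree = 3, leading coefficient = -4, constant term = -2


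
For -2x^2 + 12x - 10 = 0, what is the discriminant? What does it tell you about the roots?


D = b^2 - 4ac = (12)^2 - 4(-2)(-10) = 144 - 80 = 64
Since D > 0: two distinct rational roots


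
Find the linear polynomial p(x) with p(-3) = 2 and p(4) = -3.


p(x) = mx + b. Using p(-3)=2, p(4)=-3:
m = (2 + 3)/(-3 - 4) = 5/-7 = -5/7
b = 2 - m*(-3) = 2 - 15/7 = -1/7
p(x) = -(5/7)x - (1/7)


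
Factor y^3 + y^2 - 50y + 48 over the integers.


Try integer roots (divisors of 48). y=6: p(6)=0.
Divide out (y - 6): quotient is y^2 + 7y - 8.
Factor the quadratic: (y + 8)(y - 1)
Result: (y - 6)(y + 8)(y - 1)


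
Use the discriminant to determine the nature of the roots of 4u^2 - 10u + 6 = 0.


D = b^2 - 4ac = (-10)^2 - 4(4)(6) = 100 - 96 = 4
Since D > 0: two distinct rational roots


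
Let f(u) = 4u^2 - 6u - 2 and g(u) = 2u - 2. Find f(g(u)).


Substitute g(u) into f:
f(g(u)) = 4*(2u - 2)^2 + (-6)*(2u - 2) + (-2)
(2u - 2)^2 = 4u^2 - 8u + 4
Expand and combine: 16u^2 - 44u + 26


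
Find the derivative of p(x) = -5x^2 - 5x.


Apply the power rule term by term:
  d/dx(-5x^2) = -10x
  d/dx(-5x) = -5
p'(x) = -10x - 5


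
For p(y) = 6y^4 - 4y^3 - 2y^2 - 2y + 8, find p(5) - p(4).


p(5) = 3198
p(4) = 1248
p(5) - p(4) = 3198 - 1248 = 1950


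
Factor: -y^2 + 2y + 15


Roots satisfy r1 + r2 = -b/a = 2 and r1*r2 = c/a = -15.
So r1 = -3, r2 = 5.
-y^2 + 2y + 15 = -(y - r1)(y - r2) = -(y + 3)(y - 5)


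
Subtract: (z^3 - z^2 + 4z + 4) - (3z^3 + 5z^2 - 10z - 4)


Distribute the minus sign:
  (z^3 - z^2 + 4z + 4)
- (3z^3 + 5z^2 - 10z - 4)
Negate second polynomial: -3z^3 - 5z^2 + 10z + 4
Add: -2z^3 - 6z^2 + 14z + 8


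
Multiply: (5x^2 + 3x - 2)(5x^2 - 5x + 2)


Distribute each term of the first polynomial:
  (5x^2)(5x^2 - 5x + 2) = 25x^4 - 25x^3 + 10x^2
  (3x)(5x^2 - 5x + 2) = 15x^3 - 15x^2 + 6x
  (-2)(5x^2 - 5x + 2) = -10x^2 + 10x - 4
Sum: 25x^4 - 10x^3 - 15x^2 + 16x - 4


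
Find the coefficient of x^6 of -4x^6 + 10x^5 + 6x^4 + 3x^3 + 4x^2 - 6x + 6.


Read off the coefficient of x^6: -4


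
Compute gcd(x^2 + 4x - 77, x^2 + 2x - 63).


Factor each:
  x^2 + 4x - 77 = (x - 7)(x + 11)
  x^2 + 2x - 63 = (x - 7)(x + 9)
Common monic factor: x - 7


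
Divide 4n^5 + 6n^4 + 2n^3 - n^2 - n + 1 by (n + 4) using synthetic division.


Synthetic division with c = -4. Coefficients: 4, 6, 2, -1, -1, 1
Bring down 4.
  4 * -4 = -16; -16 + 6 = -10
  -10 * -4 = 40; 40 + 2 = 42
  42 * -4 = -168; -168 - 1 = -169
  -169 * -4 = 676; 676 - 1 = 675
  675 * -4 = -2700; -2700 + 1 = -2699
Quotient: 4n^4 - 10n^3 + 42n^2 - 169n + 675, Remainder: -2699


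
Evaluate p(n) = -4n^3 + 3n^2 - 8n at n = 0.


Using direct substitution:
  -4 * (0)^3 = 0
  3 * (0)^2 = 0
  -8 * (0)^1 = 0
  constant: 0
Sum = 0 + 0 + 0 + 0 = 0


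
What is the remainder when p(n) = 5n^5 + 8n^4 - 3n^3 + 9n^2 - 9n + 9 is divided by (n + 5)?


By the Remainder Theorem, the remainder equals p(-5):
  5*(-5)^5 = -15625
  8*(-5)^4 = 5000
  -3*(-5)^3 = 375
  9*(-5)^2 = 225
  -9*(-5)^1 = 45
  constant: 9
Sum: -15625 + 5000 + 375 + 225 + 45 + 9 = -9971


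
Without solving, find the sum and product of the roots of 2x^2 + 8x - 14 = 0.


For ax^2+bx+c=0: sum = -b/a, product = c/a.
a=2, b=8, c=-14
Sum = -(8)/2 = -4
Product = (-14)/2 = -7


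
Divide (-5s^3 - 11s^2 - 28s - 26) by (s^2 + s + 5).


(-5s^3 - 11s^2 - 28s - 26) / (s^2 + s + 5)
Step 1: -5s * (s^2 + s + 5) = -5s^3 - 5s^2 - 25s; subtract.
Step 2: -6 * (s^2 + s + 5) = -6s^2 - 6s - 30; subtract.
Quotient: -5s - 6, Remainder: 3s + 4


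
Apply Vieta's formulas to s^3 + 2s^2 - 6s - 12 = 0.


Monic cubic s^3+bs^2+cs+d=0: sum=-b, pairwise sum=c, product=-d.
b=2, c=-6, d=-12
r1+r2+r3 = -2
r1r2+r1r3+r2r3 = -6
r1r2r3 = 12


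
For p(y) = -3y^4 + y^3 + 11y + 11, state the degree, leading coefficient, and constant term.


Highest power of y is 4, with coefficient -3. Constant term is 11.
Degree = 4, leading coefficient = -3, constant term = 11


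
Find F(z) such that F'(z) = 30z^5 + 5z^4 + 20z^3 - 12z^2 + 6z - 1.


Reverse power rule on each term:
  ∫ 30z^5 dz = 5z^6
  ∫ 5z^4 dz = z^5
  ∫ 20z^3 dz = 5z^4
  ∫ -12z^2 dz = -4z^3
  ∫ 6z dz = 3z^2
  ∫ -1 dz = -z
F(z) = 5z^6 + z^5 + 5z^4 - 4z^3 + 3z^2 - z + C


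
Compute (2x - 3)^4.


Expand (2x - 3)^4 by repeated multiplication:
  (2x - 3)^2 = 4x^2 - 12x + 9
  (2x - 3)^3 = 8x^3 - 36x^2 + 54x - 27
= 16x^4 - 96x^3 + 216x^2 - 216x + 81


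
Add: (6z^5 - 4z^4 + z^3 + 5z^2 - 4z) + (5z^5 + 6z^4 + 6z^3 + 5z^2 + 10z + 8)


Align terms by degree and add:
  6z^5 - 4z^4 + z^3 + 5z^2 - 4z
+ 5z^5 + 6z^4 + 6z^3 + 5z^2 + 10z + 8
= 11z^5 + 2z^4 + 7z^3 + 10z^2 + 6z + 8


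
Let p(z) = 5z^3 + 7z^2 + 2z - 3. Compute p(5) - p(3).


p(5) = 807
p(3) = 201
p(5) - p(3) = 807 - 201 = 606


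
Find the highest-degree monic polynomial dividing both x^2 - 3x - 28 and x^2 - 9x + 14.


Factor each:
  x^2 - 3x - 28 = (x - 7)(x + 4)
  x^2 - 9x + 14 = (x - 7)(x - 2)
Common monic factor: x - 7


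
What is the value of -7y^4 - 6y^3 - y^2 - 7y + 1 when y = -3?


Using direct substitution:
  -7 * (-3)^4 = -567
  -6 * (-3)^3 = 162
  -1 * (-3)^2 = -9
  -7 * (-3)^1 = 21
  constant: 1
Sum = -567 + 162 - 9 + 21 + 1 = -392


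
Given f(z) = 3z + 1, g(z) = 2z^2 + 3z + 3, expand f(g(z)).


Substitute g(z) into f:
f(g(z)) = 3*(2z^2 + 3z + 3) + 1
Expand and combine: 6z^2 + 9z + 10


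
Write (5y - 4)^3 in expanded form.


Expand (5y - 4)^3 by repeated multiplication:
  (5y - 4)^2 = 25y^2 - 40y + 16
= 125y^3 - 300y^2 + 240y - 64


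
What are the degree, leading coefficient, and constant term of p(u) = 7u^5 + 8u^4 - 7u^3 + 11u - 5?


Highest power of u is 5, with coefficient 7. Constant term is -5.
Degree = 5, leading coefficient = 7, constant term = -5


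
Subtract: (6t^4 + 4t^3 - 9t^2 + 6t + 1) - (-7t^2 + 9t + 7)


Distribute the minus sign:
  (6t^4 + 4t^3 - 9t^2 + 6t + 1)
- (-7t^2 + 9t + 7)
Negate second polynomial: 7t^2 - 9t - 7
Add: 6t^4 + 4t^3 - 2t^2 - 3t - 6


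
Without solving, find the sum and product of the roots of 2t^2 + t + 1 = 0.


For at^2+bt+c=0: sum = -b/a, product = c/a.
a=2, b=1, c=1
Sum = -(1)/2 = -1/2
Product = (1)/2 = 1/2


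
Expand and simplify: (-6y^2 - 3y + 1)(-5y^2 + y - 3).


Distribute each term of the first polynomial:
  (-6y^2)(-5y^2 + y - 3) = 30y^4 - 6y^3 + 18y^2
  (-3y)(-5y^2 + y - 3) = 15y^3 - 3y^2 + 9y
  (1)(-5y^2 + y - 3) = -5y^2 + y - 3
Sum: 30y^4 + 9y^3 + 10y^2 + 10y - 3


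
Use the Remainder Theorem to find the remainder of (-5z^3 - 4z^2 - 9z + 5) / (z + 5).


By the Remainder Theorem, the remainder equals p(-5):
  -5*(-5)^3 = 625
  -4*(-5)^2 = -100
  -9*(-5)^1 = 45
  constant: 5
Sum: 625 - 100 + 45 + 5 = 575


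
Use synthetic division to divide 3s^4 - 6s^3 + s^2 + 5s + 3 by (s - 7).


Synthetic division with c = 7. Coefficients: 3, -6, 1, 5, 3
Bring down 3.
  3 * 7 = 21; 21 - 6 = 15
  15 * 7 = 105; 105 + 1 = 106
  106 * 7 = 742; 742 + 5 = 747
  747 * 7 = 5229; 5229 + 3 = 5232
Quotient: 3s^3 + 15s^2 + 106s + 747, Remainder: 5232


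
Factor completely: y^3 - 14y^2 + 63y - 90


Try integer roots (divisors of -90). y=5: p(5)=0.
Divide out (y - 5): quotient is y^2 - 9y + 18.
Factor the quadratic: (y - 6)(y - 3)
Result: (y - 5)(y - 6)(y - 3)


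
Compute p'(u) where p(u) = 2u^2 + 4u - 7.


Apply the power rule term by term:
  d/du(2u^2) = 4u
  d/du(4u) = 4
  d/du(-7) = 0
p'(u) = 4u + 4


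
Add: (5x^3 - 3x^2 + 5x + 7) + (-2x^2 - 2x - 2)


Align terms by degree and add:
  5x^3 - 3x^2 + 5x + 7
  -2x^2 - 2x - 2
= 5x^3 - 5x^2 + 3x + 5


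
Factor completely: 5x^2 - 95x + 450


Roots satisfy r1 + r2 = -b/a = 19 and r1*r2 = c/a = 90.
So r1 = 9, r2 = 10.
5x^2 - 95x + 450 = 5(x - r1)(x - r2) = 5(x - 9)(x - 10)


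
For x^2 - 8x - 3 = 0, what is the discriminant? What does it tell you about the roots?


D = b^2 - 4ac = (-8)^2 - 4(1)(-3) = 64 + 12 = 76
Since D > 0: two distinct irrational roots


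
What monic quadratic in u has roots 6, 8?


p(u) = (u - 6)(u - 8)
Expand: u^2 - 14u + 48


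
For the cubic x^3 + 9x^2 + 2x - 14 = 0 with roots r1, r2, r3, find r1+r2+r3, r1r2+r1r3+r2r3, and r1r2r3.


Monic cubic x^3+bx^2+cx+d=0: sum=-b, pairwise sum=c, product=-d.
b=9, c=2, d=-14
r1+r2+r3 = -9
r1r2+r1r3+r2r3 = 2
r1r2r3 = 14


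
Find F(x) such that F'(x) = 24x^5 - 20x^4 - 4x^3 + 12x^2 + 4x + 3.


Reverse power rule on each term:
  ∫ 24x^5 dx = 4x^6
  ∫ -20x^4 dx = -4x^5
  ∫ -4x^3 dx = -x^4
  ∫ 12x^2 dx = 4x^3
  ∫ 4x dx = 2x^2
  ∫ 3 dx = 3x
F(x) = 4x^6 - 4x^5 - x^4 + 4x^3 + 2x^2 + 3x + C


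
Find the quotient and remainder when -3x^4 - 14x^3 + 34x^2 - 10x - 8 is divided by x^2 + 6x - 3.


(-3x^4 - 14x^3 + 34x^2 - 10x - 8) / (x^2 + 6x - 3)
Step 1: -3x^2 * (x^2 + 6x - 3) = -3x^4 - 18x^3 + 9x^2; subtract.
Step 2: 4x * (x^2 + 6x - 3) = 4x^3 + 24x^2 - 12x; subtract.
Step 3: 1 * (x^2 + 6x - 3) = x^2 + 6x - 3; subtract.
Quotient: -3x^2 + 4x + 1, Remainder: -4x - 5


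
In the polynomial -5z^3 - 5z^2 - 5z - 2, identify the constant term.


Read off the constant term: -2


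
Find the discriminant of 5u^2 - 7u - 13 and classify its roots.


D = b^2 - 4ac = (-7)^2 - 4(5)(-13) = 49 + 260 = 309
Since D > 0: two distinct irrational roots


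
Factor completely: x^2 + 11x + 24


Roots satisfy r1 + r2 = -b/a = -11 and r1*r2 = c/a = 24.
So r1 = -8, r2 = -3.
x^2 + 11x + 24 = (x - r1)(x - r2) = (x + 8)(x + 3)


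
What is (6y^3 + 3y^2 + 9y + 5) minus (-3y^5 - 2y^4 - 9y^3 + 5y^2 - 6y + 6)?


Distribute the minus sign:
  (6y^3 + 3y^2 + 9y + 5)
- (-3y^5 - 2y^4 - 9y^3 + 5y^2 - 6y + 6)
Negate second polynomial: 3y^5 + 2y^4 + 9y^3 - 5y^2 + 6y - 6
Add: 3y^5 + 2y^4 + 15y^3 - 2y^2 + 15y - 1


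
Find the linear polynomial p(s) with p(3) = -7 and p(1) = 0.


p(s) = ms + b. Using p(3)=-7, p(1)=0:
m = (-7)/(3 - 1) = -7/2 = -7/2
b = -7 - m*(3) = -7 + 21/2 = 7/2
p(s) = -(7/2)s + (7/2)


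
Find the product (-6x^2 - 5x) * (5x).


Distribute each term of the first polynomial:
  (-6x^2)(5x) = -30x^3
  (-5x)(5x) = -25x^2
Sum: -30x^3 - 25x^2


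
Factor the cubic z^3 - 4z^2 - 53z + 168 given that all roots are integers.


Try integer roots (divisors of 168). z=8: p(8)=0.
Divide out (z - 8): quotient is z^2 + 4z - 21.
Factor the quadratic: (z + 7)(z - 3)
Result: (z - 8)(z + 7)(z - 3)


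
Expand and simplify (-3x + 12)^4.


Expand (-3x + 12)^4 by repeated multiplication:
  (-3x + 12)^2 = 9x^2 - 72x + 144
  (-3x + 12)^3 = -27x^3 + 324x^2 - 1296x + 1728
= 81x^4 - 1296x^3 + 7776x^2 - 20736x + 20736


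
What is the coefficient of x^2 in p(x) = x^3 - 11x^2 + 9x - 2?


Read off the coefficient of x^2: -11


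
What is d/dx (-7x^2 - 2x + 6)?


Apply the power rule term by term:
  d/dx(-7x^2) = -14x
  d/dx(-2x) = -2
  d/dx(6) = 0
p'(x) = -14x - 2


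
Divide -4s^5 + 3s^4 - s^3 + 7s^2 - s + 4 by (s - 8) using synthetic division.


Synthetic division with c = 8. Coefficients: -4, 3, -1, 7, -1, 4
Bring down -4.
  -4 * 8 = -32; -32 + 3 = -29
  -29 * 8 = -232; -232 - 1 = -233
  -233 * 8 = -1864; -1864 + 7 = -1857
  -1857 * 8 = -14856; -14856 - 1 = -14857
  -14857 * 8 = -118856; -118856 + 4 = -118852
Quotient: -4s^4 - 29s^3 - 233s^2 - 1857s - 14857, Remainder: -118852


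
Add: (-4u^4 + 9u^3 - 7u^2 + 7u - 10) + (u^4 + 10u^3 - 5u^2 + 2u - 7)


Align terms by degree and add:
  -4u^4 + 9u^3 - 7u^2 + 7u - 10
+ u^4 + 10u^3 - 5u^2 + 2u - 7
= -3u^4 + 19u^3 - 12u^2 + 9u - 17


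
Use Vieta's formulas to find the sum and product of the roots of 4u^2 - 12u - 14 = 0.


For au^2+bu+c=0: sum = -b/a, product = c/a.
a=4, b=-12, c=-14
Sum = -(-12)/4 = 3
Product = (-14)/4 = -7/2


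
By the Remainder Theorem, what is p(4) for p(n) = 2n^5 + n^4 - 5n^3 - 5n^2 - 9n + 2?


By the Remainder Theorem, the remainder equals p(4):
  2*(4)^5 = 2048
  1*(4)^4 = 256
  -5*(4)^3 = -320
  -5*(4)^2 = -80
  -9*(4)^1 = -36
  constant: 2
Sum: 2048 + 256 - 320 - 80 - 36 + 2 = 1870
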